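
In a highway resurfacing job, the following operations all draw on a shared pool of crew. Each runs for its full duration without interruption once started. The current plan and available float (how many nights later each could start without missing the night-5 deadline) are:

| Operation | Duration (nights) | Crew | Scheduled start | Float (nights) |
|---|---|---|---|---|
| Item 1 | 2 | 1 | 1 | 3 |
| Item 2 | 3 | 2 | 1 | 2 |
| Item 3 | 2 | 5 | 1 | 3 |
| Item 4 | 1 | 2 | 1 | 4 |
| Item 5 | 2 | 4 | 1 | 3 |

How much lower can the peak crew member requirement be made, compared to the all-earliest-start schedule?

8

Early-start peak: n1:14  n2:12  n3:2  n4:0  n5:0 ⇒ 14.
Leveled (Item 1@1, Item 2@3, Item 3@1, Item 4@3, Item 5@4): n1:6  n2:6  n3:4  n4:6  n5:6 ⇒ 6.
Reduction 14 − 6 = 8.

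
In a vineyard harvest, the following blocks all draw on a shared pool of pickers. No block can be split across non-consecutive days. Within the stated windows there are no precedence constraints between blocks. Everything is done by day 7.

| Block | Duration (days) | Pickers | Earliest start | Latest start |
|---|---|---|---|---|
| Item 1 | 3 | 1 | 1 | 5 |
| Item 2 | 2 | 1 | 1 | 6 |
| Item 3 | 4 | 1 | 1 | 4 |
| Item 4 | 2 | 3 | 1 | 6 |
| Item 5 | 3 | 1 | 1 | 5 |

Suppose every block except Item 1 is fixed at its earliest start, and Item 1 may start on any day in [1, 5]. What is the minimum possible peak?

6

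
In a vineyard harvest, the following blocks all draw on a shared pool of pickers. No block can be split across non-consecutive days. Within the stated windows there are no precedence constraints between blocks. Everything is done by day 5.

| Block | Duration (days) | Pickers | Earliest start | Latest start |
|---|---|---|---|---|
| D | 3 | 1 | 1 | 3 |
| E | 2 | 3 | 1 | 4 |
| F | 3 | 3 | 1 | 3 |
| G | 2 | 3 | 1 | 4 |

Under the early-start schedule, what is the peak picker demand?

10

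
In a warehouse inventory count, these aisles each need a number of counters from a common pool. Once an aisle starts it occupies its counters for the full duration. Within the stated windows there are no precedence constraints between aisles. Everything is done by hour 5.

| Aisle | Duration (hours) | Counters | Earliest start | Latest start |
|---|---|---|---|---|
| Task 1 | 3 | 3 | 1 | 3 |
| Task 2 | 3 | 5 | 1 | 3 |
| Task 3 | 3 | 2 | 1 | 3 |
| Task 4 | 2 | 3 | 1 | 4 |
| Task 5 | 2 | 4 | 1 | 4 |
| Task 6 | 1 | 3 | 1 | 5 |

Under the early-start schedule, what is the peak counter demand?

20

Early-start schedule: Task 1@1, Task 2@1, Task 3@1, Task 4@1, Task 5@1, Task 6@1.
Load per hour: hour 1: 20, hour 2: 17, hour 3: 10, hour 4: 0, hour 5: 0.
Peak is 20.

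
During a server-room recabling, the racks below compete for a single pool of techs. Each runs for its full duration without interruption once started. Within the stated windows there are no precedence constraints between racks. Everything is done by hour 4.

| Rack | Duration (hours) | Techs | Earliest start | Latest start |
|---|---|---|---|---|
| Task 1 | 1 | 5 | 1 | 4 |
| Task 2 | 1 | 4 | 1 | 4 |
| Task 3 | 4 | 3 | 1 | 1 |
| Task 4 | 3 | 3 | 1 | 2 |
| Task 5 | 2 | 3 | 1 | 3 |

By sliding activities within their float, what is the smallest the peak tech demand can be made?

10

Early-start (Task 1@1, Task 2@1, Task 3@1, Task 4@1, Task 5@1) gives peak 18: h1:18  h2:9  h3:6  h4:3.
Shift Task 2→2, Task 4→2, Task 5→3.
Schedule Task 1@1, Task 2@2, Task 3@1, Task 4@2, Task 5@3: h1:8  h2:10  h3:9  h4:9 — peak 10.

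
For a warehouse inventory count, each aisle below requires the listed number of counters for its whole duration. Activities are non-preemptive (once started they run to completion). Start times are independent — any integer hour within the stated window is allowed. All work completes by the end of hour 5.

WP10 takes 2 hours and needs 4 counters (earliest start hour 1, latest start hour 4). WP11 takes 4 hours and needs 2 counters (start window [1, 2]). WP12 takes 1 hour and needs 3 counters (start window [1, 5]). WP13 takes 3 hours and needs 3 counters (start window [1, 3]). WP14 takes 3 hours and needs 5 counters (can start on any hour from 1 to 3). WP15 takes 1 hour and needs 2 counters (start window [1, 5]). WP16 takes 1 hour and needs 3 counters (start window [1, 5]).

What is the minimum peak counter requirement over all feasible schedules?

10

Early-start (WP10@1, WP11@1, WP12@1, WP13@1, WP14@1, WP15@1, WP16@1) gives peak 22: h1:22  h2:14  h3:10  h4:2  h5:0.
Shift WP13→2, WP14→3, WP15→5, WP16→5.
Schedule WP10@1, WP11@1, WP12@1, WP13@2, WP14@3, WP15@5, WP16@5: h1:9  h2:9  h3:10  h4:10  h5:10 — peak 10.
Total counter-hours = 48 over 5 hours ⇒ peak ≥ ⌈48/5⌉ = 10, so 10 is optimal.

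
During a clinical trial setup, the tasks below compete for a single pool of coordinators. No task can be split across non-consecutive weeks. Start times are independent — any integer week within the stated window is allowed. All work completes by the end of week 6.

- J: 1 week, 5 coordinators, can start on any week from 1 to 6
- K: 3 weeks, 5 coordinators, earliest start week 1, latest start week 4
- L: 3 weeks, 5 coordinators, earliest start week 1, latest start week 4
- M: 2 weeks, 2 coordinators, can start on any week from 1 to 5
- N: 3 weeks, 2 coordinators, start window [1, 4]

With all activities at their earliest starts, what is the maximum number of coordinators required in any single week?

19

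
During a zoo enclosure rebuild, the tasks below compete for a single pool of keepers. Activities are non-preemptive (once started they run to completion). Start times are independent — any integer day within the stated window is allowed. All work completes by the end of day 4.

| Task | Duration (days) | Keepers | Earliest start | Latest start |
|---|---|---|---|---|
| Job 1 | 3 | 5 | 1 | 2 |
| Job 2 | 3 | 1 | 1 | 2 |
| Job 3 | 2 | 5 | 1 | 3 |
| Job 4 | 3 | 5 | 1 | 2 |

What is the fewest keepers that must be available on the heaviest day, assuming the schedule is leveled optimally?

Schedule Job 1@1, Job 2@1, Job 3@1, Job 4@1: d1:16  d2:16  d3:11  d4:0 — peak 16.
No arrangement of the 24 feasible schedules does better.

16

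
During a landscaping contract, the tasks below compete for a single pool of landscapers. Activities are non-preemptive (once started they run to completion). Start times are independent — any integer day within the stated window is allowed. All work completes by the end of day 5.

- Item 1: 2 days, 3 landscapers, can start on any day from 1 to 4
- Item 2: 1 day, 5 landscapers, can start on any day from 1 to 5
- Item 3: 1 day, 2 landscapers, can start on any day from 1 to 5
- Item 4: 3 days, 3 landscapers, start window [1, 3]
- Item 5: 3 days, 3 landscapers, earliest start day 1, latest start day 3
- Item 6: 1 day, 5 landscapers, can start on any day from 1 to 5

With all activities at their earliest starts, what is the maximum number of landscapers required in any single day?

Early-start schedule: Item 1@1, Item 2@1, Item 3@1, Item 4@1, Item 5@1, Item 6@1.
Load per day: day 1: 21, day 2: 9, day 3: 6, day 4: 0, day 5: 0.
Peak is 21.

21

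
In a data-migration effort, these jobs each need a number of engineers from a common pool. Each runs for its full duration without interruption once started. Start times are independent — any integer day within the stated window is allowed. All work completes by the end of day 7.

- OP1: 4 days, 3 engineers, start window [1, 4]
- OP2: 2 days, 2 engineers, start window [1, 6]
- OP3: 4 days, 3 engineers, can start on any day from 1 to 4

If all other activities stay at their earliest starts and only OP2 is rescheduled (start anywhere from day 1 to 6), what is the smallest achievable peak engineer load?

6

OP2@1: d1:8  d2:8  d3:6  d4:6  d5:0  d6:0  d7:0 → peak 8
OP2@2: d1:6  d2:8  d3:8  d4:6  d5:0  d6:0  d7:0 → peak 8
OP2@3: d1:6  d2:6  d3:8  d4:8  d5:0  d6:0  d7:0 → peak 8
OP2@4: d1:6  d2:6  d3:6  d4:8  d5:2  d6:0  d7:0 → peak 8
OP2@5: d1:6  d2:6  d3:6  d4:6  d5:2  d6:2  d7:0 → peak 6
OP2@6: d1:6  d2:6  d3:6  d4:6  d5:0  d6:2  d7:2 → peak 6
Best is OP2@5, peak 6.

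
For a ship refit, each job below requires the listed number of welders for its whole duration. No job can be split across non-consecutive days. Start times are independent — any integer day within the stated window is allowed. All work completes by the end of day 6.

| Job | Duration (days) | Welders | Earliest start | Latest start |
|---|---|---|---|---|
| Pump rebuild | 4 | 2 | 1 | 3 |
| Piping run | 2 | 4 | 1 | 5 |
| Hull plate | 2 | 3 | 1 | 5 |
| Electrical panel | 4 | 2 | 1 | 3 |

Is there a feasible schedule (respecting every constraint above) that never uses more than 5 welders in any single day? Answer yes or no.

The minimum achievable peak is 6; 5 < 6, so no feasible schedule stays within the cap.

no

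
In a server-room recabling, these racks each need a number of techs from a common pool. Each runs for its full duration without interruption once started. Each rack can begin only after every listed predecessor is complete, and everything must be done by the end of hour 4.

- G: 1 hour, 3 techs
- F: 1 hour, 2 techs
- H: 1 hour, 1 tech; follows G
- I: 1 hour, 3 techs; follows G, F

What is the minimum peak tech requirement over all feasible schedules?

3

Early-start (G@1, F@1, H@2, I@2) gives peak 5: h1:5  h2:4  h3:0  h4:0.
Shift F→2, I→3.
Schedule G@1, F@2, H@2, I@3: h1:3  h2:3  h3:3  h4:0 — peak 3.
Total tech-hours = 9 over 4 hours ⇒ peak ≥ ⌈9/4⌉ = 3, so 3 is optimal.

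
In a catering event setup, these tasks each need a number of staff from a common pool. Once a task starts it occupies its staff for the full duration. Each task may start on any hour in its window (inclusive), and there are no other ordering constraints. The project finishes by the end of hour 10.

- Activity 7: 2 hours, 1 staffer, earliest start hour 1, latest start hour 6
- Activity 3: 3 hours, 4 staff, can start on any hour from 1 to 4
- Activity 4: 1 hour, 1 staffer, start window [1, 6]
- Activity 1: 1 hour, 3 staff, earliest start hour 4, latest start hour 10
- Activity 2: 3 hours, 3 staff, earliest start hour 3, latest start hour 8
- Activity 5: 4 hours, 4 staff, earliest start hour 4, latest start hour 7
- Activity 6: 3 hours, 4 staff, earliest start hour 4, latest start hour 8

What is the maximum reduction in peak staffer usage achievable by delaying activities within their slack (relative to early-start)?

7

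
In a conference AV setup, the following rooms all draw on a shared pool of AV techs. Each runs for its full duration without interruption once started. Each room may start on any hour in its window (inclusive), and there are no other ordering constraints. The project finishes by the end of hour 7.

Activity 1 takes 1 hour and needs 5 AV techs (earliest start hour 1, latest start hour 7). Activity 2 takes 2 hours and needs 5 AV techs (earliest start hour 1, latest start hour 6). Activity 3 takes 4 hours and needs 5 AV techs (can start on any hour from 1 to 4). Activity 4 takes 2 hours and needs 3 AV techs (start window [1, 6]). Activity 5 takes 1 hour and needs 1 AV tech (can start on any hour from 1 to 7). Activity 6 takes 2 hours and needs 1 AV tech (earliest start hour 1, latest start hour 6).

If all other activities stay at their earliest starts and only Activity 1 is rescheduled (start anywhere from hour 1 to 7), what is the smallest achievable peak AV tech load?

15

Activity 1@1: h1:20  h2:14  h3:5  h4:5  h5:0  h6:0  h7:0 → peak 20
Activity 1@2: h1:15  h2:19  h3:5  h4:5  h5:0  h6:0  h7:0 → peak 19
Activity 1@3: h1:15  h2:14  h3:10  h4:5  h5:0  h6:0  h7:0 → peak 15
Activity 1@4: h1:15  h2:14  h3:5  h4:10  h5:0  h6:0  h7:0 → peak 15
Activity 1@5: h1:15  h2:14  h3:5  h4:5  h5:5  h6:0  h7:0 → peak 15
Activity 1@6: h1:15  h2:14  h3:5  h4:5  h5:0  h6:5  h7:0 → peak 15
Activity 1@7: h1:15  h2:14  h3:5  h4:5  h5:0  h6:0  h7:5 → peak 15
Best is Activity 1@3, peak 15.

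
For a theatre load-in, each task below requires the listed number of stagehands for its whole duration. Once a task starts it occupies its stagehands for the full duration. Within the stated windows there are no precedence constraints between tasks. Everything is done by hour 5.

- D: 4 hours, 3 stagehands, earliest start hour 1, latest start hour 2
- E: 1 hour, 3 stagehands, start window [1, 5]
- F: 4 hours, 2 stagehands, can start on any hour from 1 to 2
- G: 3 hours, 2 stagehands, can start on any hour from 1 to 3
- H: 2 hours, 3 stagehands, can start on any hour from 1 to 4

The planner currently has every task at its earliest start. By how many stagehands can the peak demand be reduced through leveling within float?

5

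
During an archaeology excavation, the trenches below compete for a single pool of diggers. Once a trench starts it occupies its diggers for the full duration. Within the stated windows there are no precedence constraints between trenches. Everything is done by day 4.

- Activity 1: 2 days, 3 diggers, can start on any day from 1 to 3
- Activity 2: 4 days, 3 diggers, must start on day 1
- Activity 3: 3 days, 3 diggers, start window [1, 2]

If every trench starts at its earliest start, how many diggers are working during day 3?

6

At early start, day 3 has: Activity 2, Activity 3.
Demand: 3 + 3 = 6.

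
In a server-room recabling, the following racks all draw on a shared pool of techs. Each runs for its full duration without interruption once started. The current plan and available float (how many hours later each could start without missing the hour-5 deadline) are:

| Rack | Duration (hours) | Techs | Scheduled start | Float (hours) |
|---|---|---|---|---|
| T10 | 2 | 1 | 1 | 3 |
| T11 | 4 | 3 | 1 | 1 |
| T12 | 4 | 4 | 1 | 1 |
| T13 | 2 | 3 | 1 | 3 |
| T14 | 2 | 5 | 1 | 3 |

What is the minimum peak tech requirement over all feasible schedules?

12

Early-start (T10@1, T11@1, T12@1, T13@1, T14@1) gives peak 16: h1:16  h2:16  h3:7  h4:7  h5:0.
Shift T14→3.
Schedule T10@1, T11@1, T12@1, T13@1, T14@3: h1:11  h2:11  h3:12  h4:12  h5:0 — peak 12.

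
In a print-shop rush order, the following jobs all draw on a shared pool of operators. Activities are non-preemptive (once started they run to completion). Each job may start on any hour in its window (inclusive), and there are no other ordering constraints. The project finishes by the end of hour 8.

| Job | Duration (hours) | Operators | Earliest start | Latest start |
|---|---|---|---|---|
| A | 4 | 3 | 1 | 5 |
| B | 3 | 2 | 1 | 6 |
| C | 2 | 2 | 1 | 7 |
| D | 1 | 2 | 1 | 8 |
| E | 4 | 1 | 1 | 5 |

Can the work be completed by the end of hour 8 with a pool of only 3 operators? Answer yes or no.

Total operator-hours = 28; over 8 hours the average is 28/8 > 3, so some hour must exceed 3.

no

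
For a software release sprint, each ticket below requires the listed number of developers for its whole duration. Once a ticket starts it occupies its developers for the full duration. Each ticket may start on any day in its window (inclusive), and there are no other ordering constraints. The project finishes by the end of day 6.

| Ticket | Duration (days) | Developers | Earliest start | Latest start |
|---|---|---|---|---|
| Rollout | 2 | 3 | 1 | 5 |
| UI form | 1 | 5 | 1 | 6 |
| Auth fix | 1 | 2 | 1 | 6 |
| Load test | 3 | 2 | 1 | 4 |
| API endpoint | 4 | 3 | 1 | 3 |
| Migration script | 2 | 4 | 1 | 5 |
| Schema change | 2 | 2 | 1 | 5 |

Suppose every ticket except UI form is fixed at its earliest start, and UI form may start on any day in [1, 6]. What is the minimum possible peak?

16

UI form@1: d1:21  d2:14  d3:5  d4:3  d5:0  d6:0 → peak 21
UI form@2: d1:16  d2:19  d3:5  d4:3  d5:0  d6:0 → peak 19
UI form@3: d1:16  d2:14  d3:10  d4:3  d5:0  d6:0 → peak 16
UI form@4: d1:16  d2:14  d3:5  d4:8  d5:0  d6:0 → peak 16
UI form@5: d1:16  d2:14  d3:5  d4:3  d5:5  d6:0 → peak 16
UI form@6: d1:16  d2:14  d3:5  d4:3  d5:0  d6:5 → peak 16
Best is UI form@3, peak 16.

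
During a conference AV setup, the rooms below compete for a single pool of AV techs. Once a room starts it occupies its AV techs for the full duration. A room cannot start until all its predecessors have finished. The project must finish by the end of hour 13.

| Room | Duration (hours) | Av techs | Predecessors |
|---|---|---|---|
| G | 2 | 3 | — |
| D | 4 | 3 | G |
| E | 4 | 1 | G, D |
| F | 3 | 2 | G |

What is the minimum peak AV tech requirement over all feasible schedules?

3

Early-start (G@1, D@3, E@7, F@3) gives peak 5: h1:3  h2:3  h3:5  h4:5  h5:5  h6:3  h7:1  h8:1  h9:1  h10:1  h11:0  h12:0  h13:0.
Shift F→7.
Schedule G@1, D@3, E@7, F@7: h1:3  h2:3  h3:3  h4:3  h5:3  h6:3  h7:3  h8:3  h9:3  h10:1  h11:0  h12:0  h13:0 — peak 3.
Total AV tech-hours = 28 over 13 hours ⇒ peak ≥ ⌈28/13⌉ = 3, so 3 is optimal.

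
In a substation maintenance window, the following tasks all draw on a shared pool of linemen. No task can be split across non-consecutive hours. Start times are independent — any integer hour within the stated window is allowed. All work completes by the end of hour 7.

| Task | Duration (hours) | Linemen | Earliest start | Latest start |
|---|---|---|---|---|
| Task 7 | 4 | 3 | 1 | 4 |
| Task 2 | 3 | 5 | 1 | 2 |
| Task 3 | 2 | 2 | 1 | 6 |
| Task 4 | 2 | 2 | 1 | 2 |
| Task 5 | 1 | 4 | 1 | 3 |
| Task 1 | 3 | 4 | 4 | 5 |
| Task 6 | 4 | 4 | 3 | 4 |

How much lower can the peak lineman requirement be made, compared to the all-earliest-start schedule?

5

Early-start peak: h1:16  h2:12  h3:12  h4:11  h5:8  h6:8  h7:0 ⇒ 16.
Leveled (Task 7@2, Task 2@1, Task 3@3, Task 4@1, Task 5@1, Task 1@5, Task 6@4): h1:11  h2:10  h3:10  h4:9  h5:11  h6:8  h7:8 ⇒ 11.
Reduction 16 − 11 = 5.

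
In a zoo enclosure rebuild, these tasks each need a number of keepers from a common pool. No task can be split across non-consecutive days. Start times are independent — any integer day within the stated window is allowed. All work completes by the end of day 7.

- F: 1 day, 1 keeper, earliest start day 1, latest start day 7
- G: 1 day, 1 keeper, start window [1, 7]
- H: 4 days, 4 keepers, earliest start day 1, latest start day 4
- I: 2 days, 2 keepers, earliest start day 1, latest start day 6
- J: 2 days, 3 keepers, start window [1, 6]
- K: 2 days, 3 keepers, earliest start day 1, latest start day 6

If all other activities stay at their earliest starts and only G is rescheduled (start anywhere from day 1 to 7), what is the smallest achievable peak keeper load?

G@1: d1:14  d2:12  d3:4  d4:4  d5:0  d6:0  d7:0 → peak 14
G@2: d1:13  d2:13  d3:4  d4:4  d5:0  d6:0  d7:0 → peak 13
G@3: d1:13  d2:12  d3:5  d4:4  d5:0  d6:0  d7:0 → peak 13
G@4: d1:13  d2:12  d3:4  d4:5  d5:0  d6:0  d7:0 → peak 13
G@5: d1:13  d2:12  d3:4  d4:4  d5:1  d6:0  d7:0 → peak 13
G@6: d1:13  d2:12  d3:4  d4:4  d5:0  d6:1  d7:0 → peak 13
G@7: d1:13  d2:12  d3:4  d4:4  d5:0  d6:0  d7:1 → peak 13
Best is G@2, peak 13.

13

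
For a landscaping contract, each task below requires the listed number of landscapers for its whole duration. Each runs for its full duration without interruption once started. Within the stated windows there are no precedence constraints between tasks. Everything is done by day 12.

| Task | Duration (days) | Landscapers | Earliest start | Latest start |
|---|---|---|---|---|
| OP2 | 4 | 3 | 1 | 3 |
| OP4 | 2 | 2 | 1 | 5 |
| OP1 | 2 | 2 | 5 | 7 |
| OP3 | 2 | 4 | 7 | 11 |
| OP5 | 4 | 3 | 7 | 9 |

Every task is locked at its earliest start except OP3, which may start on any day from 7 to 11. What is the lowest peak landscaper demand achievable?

5

OP3@7: d1:5  d2:5  d3:3  d4:3  d5:2  d6:2  d7:7  d8:7  d9:3  d10:3  d11:0  d12:0 → peak 7
OP3@8: d1:5  d2:5  d3:3  d4:3  d5:2  d6:2  d7:3  d8:7  d9:7  d10:3  d11:0  d12:0 → peak 7
OP3@9: d1:5  d2:5  d3:3  d4:3  d5:2  d6:2  d7:3  d8:3  d9:7  d10:7  d11:0  d12:0 → peak 7
OP3@10: d1:5  d2:5  d3:3  d4:3  d5:2  d6:2  d7:3  d8:3  d9:3  d10:7  d11:4  d12:0 → peak 7
OP3@11: d1:5  d2:5  d3:3  d4:3  d5:2  d6:2  d7:3  d8:3  d9:3  d10:3  d11:4  d12:4 → peak 5
Best is OP3@11, peak 5.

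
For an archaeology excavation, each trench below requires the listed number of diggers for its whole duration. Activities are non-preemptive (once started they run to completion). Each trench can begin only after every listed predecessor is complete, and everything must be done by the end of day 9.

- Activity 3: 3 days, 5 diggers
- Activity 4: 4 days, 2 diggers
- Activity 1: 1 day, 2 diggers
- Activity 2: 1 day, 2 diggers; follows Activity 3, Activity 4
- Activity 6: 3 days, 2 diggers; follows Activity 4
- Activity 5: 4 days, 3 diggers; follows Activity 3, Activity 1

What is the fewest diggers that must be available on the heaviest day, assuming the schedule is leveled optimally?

7

Early-start (Activity 3@1, Activity 4@1, Activity 1@1, Activity 2@5, Activity 6@5, Activity 5@4) gives peak 9: d1:9  d2:7  d3:7  d4:5  d5:7  d6:5  d7:5  d8:0  d9:0.
Shift Activity 1→4, Activity 5→5.
Schedule Activity 3@1, Activity 4@1, Activity 1@4, Activity 2@5, Activity 6@5, Activity 5@5: d1:7  d2:7  d3:7  d4:4  d5:7  d6:5  d7:5  d8:3  d9:0 — peak 7.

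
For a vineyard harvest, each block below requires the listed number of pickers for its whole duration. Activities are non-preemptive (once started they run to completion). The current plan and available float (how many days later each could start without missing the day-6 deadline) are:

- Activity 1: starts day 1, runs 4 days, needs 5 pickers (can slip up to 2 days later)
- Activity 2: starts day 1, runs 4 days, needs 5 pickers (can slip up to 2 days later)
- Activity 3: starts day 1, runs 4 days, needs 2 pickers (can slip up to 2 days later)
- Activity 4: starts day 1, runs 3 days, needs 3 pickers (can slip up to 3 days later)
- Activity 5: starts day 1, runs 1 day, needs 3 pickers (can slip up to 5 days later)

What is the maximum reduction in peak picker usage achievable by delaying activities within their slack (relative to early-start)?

Early-start peak: d1:18  d2:15  d3:15  d4:12  d5:0  d6:0 ⇒ 18.
Leveled (Activity 1@1, Activity 2@1, Activity 3@1, Activity 4@1, Activity 5@4): d1:15  d2:15  d3:15  d4:15  d5:0  d6:0 ⇒ 15.
Reduction 18 − 15 = 3.

3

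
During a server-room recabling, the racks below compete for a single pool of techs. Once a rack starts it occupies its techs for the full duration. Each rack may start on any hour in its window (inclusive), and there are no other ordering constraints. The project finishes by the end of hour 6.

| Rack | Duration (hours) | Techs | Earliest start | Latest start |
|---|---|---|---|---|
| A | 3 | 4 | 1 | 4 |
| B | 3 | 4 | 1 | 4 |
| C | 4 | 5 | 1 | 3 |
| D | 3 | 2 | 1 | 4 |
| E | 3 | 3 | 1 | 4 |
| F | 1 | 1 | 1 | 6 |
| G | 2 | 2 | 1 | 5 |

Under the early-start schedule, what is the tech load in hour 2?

20

At early start, hour 2 has: A, B, C, D, E, G.
Demand: 4 + 4 + 5 + 2 + 3 + 2 = 20.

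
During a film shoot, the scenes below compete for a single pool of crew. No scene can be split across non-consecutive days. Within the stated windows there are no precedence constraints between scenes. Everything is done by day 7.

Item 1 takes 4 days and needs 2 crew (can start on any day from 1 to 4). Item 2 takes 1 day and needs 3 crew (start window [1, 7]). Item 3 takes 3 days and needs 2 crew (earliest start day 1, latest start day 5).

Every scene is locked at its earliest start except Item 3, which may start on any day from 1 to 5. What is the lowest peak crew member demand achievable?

Item 3@1: d1:7  d2:4  d3:4  d4:2  d5:0  d6:0  d7:0 → peak 7
Item 3@2: d1:5  d2:4  d3:4  d4:4  d5:0  d6:0  d7:0 → peak 5
Item 3@3: d1:5  d2:2  d3:4  d4:4  d5:2  d6:0  d7:0 → peak 5
Item 3@4: d1:5  d2:2  d3:2  d4:4  d5:2  d6:2  d7:0 → peak 5
Item 3@5: d1:5  d2:2  d3:2  d4:2  d5:2  d6:2  d7:2 → peak 5
Best is Item 3@2, peak 5.

5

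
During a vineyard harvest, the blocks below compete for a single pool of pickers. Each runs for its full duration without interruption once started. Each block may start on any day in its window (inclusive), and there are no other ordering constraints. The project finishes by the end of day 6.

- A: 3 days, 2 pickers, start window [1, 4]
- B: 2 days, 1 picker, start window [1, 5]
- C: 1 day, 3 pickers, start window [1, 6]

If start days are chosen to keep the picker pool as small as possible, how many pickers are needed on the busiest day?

3

Early-start (A@1, B@1, C@1) gives peak 6: d1:6  d2:3  d3:2  d4:0  d5:0  d6:0.
Shift C→4.
Schedule A@1, B@1, C@4: d1:3  d2:3  d3:2  d4:3  d5:0  d6:0 — peak 3.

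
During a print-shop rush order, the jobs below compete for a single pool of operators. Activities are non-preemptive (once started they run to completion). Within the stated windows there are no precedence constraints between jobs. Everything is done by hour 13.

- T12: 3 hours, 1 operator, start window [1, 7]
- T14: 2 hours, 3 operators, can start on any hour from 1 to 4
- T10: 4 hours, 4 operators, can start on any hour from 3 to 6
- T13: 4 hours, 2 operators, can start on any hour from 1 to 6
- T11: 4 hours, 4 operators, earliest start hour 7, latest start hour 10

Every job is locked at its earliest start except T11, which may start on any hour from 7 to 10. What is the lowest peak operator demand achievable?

T11@7: h1:6  h2:6  h3:7  h4:6  h5:4  h6:4  h7:4  h8:4  h9:4  h10:4  h11:0  h12:0  h13:0 → peak 7
T11@8: h1:6  h2:6  h3:7  h4:6  h5:4  h6:4  h7:0  h8:4  h9:4  h10:4  h11:4  h12:0  h13:0 → peak 7
T11@9: h1:6  h2:6  h3:7  h4:6  h5:4  h6:4  h7:0  h8:0  h9:4  h10:4  h11:4  h12:4  h13:0 → peak 7
T11@10: h1:6  h2:6  h3:7  h4:6  h5:4  h6:4  h7:0  h8:0  h9:0  h10:4  h11:4  h12:4  h13:4 → peak 7
Best is T11@7, peak 7.

7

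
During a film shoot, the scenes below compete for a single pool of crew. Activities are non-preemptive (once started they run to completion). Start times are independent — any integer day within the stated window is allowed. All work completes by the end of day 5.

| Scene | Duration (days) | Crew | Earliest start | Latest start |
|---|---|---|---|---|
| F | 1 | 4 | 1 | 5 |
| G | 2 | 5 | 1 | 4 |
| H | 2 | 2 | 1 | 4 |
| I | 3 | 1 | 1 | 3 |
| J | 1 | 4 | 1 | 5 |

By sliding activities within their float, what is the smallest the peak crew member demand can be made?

Early-start (F@1, G@1, H@1, I@1, J@1) gives peak 16: d1:16  d2:8  d3:1  d4:0  d5:0.
Shift G→2, H→4, J→4.
Schedule F@1, G@2, H@4, I@1, J@4: d1:5  d2:6  d3:6  d4:6  d5:2 — peak 6.

6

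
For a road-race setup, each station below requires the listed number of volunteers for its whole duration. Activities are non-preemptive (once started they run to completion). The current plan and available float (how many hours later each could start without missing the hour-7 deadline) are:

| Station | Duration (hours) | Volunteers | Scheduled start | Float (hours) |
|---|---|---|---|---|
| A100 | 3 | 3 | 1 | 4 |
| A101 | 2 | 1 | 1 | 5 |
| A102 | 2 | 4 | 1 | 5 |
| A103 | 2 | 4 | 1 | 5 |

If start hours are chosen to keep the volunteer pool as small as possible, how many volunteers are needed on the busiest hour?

4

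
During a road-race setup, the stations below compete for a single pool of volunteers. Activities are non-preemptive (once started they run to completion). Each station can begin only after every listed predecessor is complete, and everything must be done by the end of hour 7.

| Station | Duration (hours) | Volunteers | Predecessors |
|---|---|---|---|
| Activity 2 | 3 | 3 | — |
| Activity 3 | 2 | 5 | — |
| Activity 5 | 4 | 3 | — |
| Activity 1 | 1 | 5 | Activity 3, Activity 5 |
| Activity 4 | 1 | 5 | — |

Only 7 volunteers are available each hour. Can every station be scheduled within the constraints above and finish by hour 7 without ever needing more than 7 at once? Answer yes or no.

The minimum achievable peak is 8; 7 < 8, so no feasible schedule stays within the cap.

no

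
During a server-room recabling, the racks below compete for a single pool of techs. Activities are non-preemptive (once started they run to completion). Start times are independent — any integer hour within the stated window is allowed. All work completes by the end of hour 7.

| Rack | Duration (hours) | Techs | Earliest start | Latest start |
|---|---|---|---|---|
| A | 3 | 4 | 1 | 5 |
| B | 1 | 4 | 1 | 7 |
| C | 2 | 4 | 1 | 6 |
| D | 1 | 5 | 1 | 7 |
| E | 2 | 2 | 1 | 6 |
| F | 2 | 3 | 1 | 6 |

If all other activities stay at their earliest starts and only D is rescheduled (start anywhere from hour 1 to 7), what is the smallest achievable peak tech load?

D@1: h1:22  h2:13  h3:4  h4:0  h5:0  h6:0  h7:0 → peak 22
D@2: h1:17  h2:18  h3:4  h4:0  h5:0  h6:0  h7:0 → peak 18
D@3: h1:17  h2:13  h3:9  h4:0  h5:0  h6:0  h7:0 → peak 17
D@4: h1:17  h2:13  h3:4  h4:5  h5:0  h6:0  h7:0 → peak 17
D@5: h1:17  h2:13  h3:4  h4:0  h5:5  h6:0  h7:0 → peak 17
D@6: h1:17  h2:13  h3:4  h4:0  h5:0  h6:5  h7:0 → peak 17
D@7: h1:17  h2:13  h3:4  h4:0  h5:0  h6:0  h7:5 → peak 17
Best is D@3, peak 17.

17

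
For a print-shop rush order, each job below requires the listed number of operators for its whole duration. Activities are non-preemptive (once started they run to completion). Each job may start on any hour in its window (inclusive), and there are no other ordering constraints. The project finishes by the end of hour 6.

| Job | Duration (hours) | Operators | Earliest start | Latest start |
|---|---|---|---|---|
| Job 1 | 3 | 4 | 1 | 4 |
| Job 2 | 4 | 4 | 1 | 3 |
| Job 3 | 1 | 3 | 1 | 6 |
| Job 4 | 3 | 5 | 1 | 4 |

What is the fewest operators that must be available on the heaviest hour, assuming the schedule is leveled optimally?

Early-start (Job 1@1, Job 2@1, Job 3@1, Job 4@1) gives peak 16: h1:16  h2:13  h3:13  h4:4  h5:0  h6:0.
Shift Job 3→5, Job 4→4.
Schedule Job 1@1, Job 2@1, Job 3@5, Job 4@4: h1:8  h2:8  h3:8  h4:9  h5:8  h6:5 — peak 9.

9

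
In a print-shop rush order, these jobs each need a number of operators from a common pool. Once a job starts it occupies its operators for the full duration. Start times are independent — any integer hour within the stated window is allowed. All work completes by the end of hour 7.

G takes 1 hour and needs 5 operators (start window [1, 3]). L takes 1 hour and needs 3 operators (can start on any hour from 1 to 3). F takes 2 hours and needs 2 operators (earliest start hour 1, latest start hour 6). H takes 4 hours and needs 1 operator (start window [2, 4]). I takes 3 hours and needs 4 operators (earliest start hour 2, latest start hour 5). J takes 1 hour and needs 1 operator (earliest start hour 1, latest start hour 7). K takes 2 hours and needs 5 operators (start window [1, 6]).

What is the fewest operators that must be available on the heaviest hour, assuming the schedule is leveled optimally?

6

Early-start (G@1, L@1, F@1, H@2, I@2, J@1, K@1) gives peak 16: h1:16  h2:12  h3:5  h4:5  h5:1  h6:0  h7:0.
Shift L→2, F→2, H→4, I→3, K→6.
Schedule G@1, L@2, F@2, H@4, I@3, J@1, K@6: h1:6  h2:5  h3:6  h4:5  h5:5  h6:6  h7:6 — peak 6.
Total operator-hours = 39 over 7 hours ⇒ peak ≥ ⌈39/7⌉ = 6, so 6 is optimal.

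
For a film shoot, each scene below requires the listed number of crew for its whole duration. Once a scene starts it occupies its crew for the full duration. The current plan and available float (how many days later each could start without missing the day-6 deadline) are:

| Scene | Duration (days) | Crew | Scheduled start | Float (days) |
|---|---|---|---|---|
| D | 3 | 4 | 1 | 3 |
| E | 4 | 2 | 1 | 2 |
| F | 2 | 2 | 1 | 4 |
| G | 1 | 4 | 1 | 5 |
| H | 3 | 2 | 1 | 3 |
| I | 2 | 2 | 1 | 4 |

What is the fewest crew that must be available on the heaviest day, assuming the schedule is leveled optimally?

Early-start (D@1, E@1, F@1, G@1, H@1, I@1) gives peak 16: d1:16  d2:12  d3:8  d4:2  d5:0  d6:0.
Shift G→4, H→3, I→5.
Schedule D@1, E@1, F@1, G@4, H@3, I@5: d1:8  d2:8  d3:8  d4:8  d5:4  d6:2 — peak 8.

8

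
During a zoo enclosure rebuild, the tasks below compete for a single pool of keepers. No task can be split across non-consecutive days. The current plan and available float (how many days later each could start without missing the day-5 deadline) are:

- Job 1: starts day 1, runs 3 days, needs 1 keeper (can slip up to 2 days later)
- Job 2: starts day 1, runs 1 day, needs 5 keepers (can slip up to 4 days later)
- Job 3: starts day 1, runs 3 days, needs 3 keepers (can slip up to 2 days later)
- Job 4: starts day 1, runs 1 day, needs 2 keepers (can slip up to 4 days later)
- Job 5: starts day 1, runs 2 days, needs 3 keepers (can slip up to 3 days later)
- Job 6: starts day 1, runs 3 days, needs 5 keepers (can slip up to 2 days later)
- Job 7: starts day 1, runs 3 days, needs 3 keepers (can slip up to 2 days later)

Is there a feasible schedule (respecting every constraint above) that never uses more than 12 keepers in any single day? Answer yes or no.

yes

Schedule Job 1@1, Job 2@1, Job 3@1, Job 4@1, Job 5@4, Job 6@2, Job 7@2: d1:11  d2:12  d3:12  d4:11  d5:3 — peak 12 ≤ 12.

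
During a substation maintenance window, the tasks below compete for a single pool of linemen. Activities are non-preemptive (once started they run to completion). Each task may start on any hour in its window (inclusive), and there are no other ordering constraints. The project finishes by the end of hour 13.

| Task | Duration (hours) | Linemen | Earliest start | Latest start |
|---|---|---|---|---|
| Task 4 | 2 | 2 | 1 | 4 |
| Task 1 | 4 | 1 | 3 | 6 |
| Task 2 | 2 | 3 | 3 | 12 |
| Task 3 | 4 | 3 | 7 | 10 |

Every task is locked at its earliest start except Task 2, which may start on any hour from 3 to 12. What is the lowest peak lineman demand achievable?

3

Task 2@3: h1:2  h2:2  h3:4  h4:4  h5:1  h6:1  h7:3  h8:3  h9:3  h10:3  h11:0  h12:0  h13:0 → peak 4
Task 2@4: h1:2  h2:2  h3:1  h4:4  h5:4  h6:1  h7:3  h8:3  h9:3  h10:3  h11:0  h12:0  h13:0 → peak 4
Task 2@5: h1:2  h2:2  h3:1  h4:1  h5:4  h6:4  h7:3  h8:3  h9:3  h10:3  h11:0  h12:0  h13:0 → peak 4
Task 2@6: h1:2  h2:2  h3:1  h4:1  h5:1  h6:4  h7:6  h8:3  h9:3  h10:3  h11:0  h12:0  h13:0 → peak 6
Task 2@7: h1:2  h2:2  h3:1  h4:1  h5:1  h6:1  h7:6  h8:6  h9:3  h10:3  h11:0  h12:0  h13:0 → peak 6
Task 2@8: h1:2  h2:2  h3:1  h4:1  h5:1  h6:1  h7:3  h8:6  h9:6  h10:3  h11:0  h12:0  h13:0 → peak 6
Task 2@9: h1:2  h2:2  h3:1  h4:1  h5:1  h6:1  h7:3  h8:3  h9:6  h10:6  h11:0  h12:0  h13:0 → peak 6
Task 2@10: h1:2  h2:2  h3:1  h4:1  h5:1  h6:1  h7:3  h8:3  h9:3  h10:6  h11:3  h12:0  h13:0 → peak 6
Task 2@11: h1:2  h2:2  h3:1  h4:1  h5:1  h6:1  h7:3  h8:3  h9:3  h10:3  h11:3  h12:3  h13:0 → peak 3
Task 2@12: h1:2  h2:2  h3:1  h4:1  h5:1  h6:1  h7:3  h8:3  h9:3  h10:3  h11:0  h12:3  h13:3 → peak 3
Best is Task 2@11, peak 3.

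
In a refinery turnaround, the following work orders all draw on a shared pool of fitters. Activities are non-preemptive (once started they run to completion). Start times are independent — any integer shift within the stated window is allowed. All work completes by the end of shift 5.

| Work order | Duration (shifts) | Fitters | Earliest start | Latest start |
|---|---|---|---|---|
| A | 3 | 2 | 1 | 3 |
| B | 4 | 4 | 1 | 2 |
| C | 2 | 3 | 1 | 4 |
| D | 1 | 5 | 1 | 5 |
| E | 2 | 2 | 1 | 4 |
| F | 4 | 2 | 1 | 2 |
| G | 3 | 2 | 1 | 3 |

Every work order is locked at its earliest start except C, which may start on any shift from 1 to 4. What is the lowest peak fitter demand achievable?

C@1: s1:20  s2:15  s3:10  s4:6  s5:0 → peak 20
C@2: s1:17  s2:15  s3:13  s4:6  s5:0 → peak 17
C@3: s1:17  s2:12  s3:13  s4:9  s5:0 → peak 17
C@4: s1:17  s2:12  s3:10  s4:9  s5:3 → peak 17
Best is C@2, peak 17.

17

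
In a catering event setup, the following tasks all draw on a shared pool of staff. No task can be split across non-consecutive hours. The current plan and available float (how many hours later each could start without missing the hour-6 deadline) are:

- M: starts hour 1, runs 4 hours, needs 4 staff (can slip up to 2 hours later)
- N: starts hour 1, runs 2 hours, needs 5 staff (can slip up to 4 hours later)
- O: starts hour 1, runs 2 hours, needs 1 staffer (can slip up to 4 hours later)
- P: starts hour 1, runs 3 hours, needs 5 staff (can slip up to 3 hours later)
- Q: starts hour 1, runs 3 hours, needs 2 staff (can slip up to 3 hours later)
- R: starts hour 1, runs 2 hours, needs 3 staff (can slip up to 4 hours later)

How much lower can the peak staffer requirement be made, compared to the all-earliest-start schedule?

Early-start peak: h1:20  h2:20  h3:11  h4:4  h5:0  h6:0 ⇒ 20.
Leveled (M@1, N@5, O@1, P@1, Q@4, R@4): h1:10  h2:10  h3:9  h4:9  h5:10  h6:7 ⇒ 10.
Reduction 20 − 10 = 10.

10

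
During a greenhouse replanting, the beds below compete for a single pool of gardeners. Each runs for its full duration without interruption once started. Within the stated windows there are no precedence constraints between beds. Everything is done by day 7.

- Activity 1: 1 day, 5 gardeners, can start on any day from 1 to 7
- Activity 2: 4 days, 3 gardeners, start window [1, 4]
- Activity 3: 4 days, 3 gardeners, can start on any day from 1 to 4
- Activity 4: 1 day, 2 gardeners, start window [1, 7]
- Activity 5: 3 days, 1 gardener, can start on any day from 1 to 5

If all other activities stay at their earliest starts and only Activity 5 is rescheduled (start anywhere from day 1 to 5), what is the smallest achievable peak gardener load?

13

Activity 5@1: d1:14  d2:7  d3:7  d4:6  d5:0  d6:0  d7:0 → peak 14
Activity 5@2: d1:13  d2:7  d3:7  d4:7  d5:0  d6:0  d7:0 → peak 13
Activity 5@3: d1:13  d2:6  d3:7  d4:7  d5:1  d6:0  d7:0 → peak 13
Activity 5@4: d1:13  d2:6  d3:6  d4:7  d5:1  d6:1  d7:0 → peak 13
Activity 5@5: d1:13  d2:6  d3:6  d4:6  d5:1  d6:1  d7:1 → peak 13
Best is Activity 5@2, peak 13.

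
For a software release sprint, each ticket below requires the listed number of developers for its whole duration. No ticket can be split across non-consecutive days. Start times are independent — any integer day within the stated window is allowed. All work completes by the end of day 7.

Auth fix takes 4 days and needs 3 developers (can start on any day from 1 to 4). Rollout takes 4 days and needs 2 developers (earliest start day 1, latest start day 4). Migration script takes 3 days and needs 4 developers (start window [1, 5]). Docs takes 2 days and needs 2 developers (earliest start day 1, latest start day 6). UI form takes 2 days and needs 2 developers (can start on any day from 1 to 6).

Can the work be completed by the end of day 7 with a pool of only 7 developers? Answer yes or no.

yes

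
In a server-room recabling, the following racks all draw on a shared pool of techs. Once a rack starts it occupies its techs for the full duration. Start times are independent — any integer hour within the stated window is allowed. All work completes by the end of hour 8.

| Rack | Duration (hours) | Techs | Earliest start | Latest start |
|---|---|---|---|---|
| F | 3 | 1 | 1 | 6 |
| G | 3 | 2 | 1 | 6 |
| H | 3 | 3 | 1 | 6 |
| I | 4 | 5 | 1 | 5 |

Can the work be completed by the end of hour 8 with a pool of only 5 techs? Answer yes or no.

The minimum achievable peak is 6; 5 < 6, so no feasible schedule stays within the cap.

no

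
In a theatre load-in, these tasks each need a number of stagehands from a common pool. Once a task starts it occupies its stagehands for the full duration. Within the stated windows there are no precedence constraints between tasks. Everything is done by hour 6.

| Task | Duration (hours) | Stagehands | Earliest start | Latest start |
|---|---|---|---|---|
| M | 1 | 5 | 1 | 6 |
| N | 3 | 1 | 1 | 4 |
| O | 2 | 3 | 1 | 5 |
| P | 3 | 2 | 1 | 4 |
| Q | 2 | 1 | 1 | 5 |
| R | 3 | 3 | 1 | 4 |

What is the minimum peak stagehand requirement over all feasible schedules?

6

Early-start (M@1, N@1, O@1, P@1, Q@1, R@1) gives peak 15: h1:15  h2:10  h3:6  h4:0  h5:0  h6:0.
Shift O→2, P→2, Q→4, R→4.
Schedule M@1, N@1, O@2, P@2, Q@4, R@4: h1:6  h2:6  h3:6  h4:6  h5:4  h6:3 — peak 6.
Total stagehand-hours = 31 over 6 hours ⇒ peak ≥ ⌈31/6⌉ = 6, so 6 is optimal.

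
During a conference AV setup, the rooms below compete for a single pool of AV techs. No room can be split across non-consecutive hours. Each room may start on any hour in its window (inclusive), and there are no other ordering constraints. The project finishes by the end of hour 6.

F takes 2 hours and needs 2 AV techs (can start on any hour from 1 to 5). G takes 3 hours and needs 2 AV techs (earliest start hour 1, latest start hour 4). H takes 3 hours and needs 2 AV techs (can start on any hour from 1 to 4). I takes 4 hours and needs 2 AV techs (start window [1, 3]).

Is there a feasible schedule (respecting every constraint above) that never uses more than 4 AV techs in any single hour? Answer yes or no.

yes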